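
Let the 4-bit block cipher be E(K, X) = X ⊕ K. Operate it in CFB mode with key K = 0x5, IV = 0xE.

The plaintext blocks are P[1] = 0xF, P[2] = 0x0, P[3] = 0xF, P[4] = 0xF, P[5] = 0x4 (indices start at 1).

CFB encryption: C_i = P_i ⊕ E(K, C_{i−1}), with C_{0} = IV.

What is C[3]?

C[3] = 0xB

C[1]: E(K, 0xE) = 0xB; 0xF ⊕ 0xB = 0x4.
C[2]: E(K, 0x4) = 0x1; 0x0 ⊕ 0x1 = 0x1.
C[3]: E(K, 0x1) = 0x4; 0xF ⊕ 0x4 = 0xB.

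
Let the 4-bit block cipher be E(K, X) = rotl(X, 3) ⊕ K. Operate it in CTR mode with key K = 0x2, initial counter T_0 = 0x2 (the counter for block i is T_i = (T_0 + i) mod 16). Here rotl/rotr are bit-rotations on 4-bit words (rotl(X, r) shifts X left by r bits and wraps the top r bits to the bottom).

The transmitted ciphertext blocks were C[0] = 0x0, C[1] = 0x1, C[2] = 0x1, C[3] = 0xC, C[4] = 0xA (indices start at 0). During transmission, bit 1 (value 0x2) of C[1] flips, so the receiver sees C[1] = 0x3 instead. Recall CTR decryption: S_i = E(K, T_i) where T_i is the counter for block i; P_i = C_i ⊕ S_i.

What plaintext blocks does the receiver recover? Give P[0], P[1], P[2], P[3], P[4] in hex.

Only C[1] changed, to 0x3. In CTR, a change in C_i flips the same bit in P_i only; the keystream is unaffected. Decrypting the received ciphertext:
P[0]: T = 0x2, S = E(K, T) = 0x3; 0x0 ⊕ 0x3 = 0x3.
P[1]: T = 0x3, S = E(K, T) = 0xB; 0x3 ⊕ 0xB = 0x8.
P[2]: T = 0x4, S = E(K, T) = 0x0; 0x1 ⊕ 0x0 = 0x1.
P[3]: T = 0x5, S = E(K, T) = 0x8; 0xC ⊕ 0x8 = 0x4.
P[4]: T = 0x6, S = E(K, T) = 0x1; 0xA ⊕ 0x1 = 0xB.
Blocks that differ from the original plaintext: P[1].

P[0] = 0x3, P[1] = 0x8, P[2] = 0x1, P[3] = 0x4, P[4] = 0xB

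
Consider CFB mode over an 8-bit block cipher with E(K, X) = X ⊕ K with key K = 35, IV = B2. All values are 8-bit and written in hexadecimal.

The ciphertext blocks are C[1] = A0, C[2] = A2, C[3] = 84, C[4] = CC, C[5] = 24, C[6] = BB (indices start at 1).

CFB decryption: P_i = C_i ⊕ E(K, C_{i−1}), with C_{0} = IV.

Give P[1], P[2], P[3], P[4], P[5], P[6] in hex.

P[1]: E(K, B2) = 87; A0 ⊕ 87 = 27.
P[2]: E(K, A0) = 95; A2 ⊕ 95 = 37.
P[3]: E(K, A2) = 97; 84 ⊕ 97 = 13.
P[4]: E(K, 84) = B1; CC ⊕ B1 = 7D.
P[5]: E(K, CC) = F9; 24 ⊕ F9 = DD.
P[6]: E(K, 24) = 11; BB ⊕ 11 = AA.

P[1] = 27, P[2] = 37, P[3] = 13, P[4] = 7D, P[5] = DD, P[6] = AA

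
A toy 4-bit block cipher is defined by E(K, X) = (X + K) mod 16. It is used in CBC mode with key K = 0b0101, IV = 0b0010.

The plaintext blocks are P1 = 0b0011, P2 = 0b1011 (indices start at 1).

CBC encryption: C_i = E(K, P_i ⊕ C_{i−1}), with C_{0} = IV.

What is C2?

C1: P1 ⊕ 0b0010 = 0b0001; E(K, 0b0001) = 0b0110.
C2: P2 ⊕ 0b0110 = 0b1101; E(K, 0b1101) = 0b0010.

C2 = 0b0010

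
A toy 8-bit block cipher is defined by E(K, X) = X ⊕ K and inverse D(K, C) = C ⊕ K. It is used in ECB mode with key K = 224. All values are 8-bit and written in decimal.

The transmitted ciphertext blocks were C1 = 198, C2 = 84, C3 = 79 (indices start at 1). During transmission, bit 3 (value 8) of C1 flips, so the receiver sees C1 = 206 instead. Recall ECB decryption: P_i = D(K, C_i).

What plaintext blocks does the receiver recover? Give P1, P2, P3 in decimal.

P1 = 46, P2 = 180, P3 = 175

Only C1 changed, to 206. In ECB, a change in C_i affects only P_i. Decrypting the received ciphertext:
P1: D(K, 206) = 46.
P2: D(K, 84) = 180.
P3: D(K, 79) = 175.
Blocks that differ from the original plaintext: P1.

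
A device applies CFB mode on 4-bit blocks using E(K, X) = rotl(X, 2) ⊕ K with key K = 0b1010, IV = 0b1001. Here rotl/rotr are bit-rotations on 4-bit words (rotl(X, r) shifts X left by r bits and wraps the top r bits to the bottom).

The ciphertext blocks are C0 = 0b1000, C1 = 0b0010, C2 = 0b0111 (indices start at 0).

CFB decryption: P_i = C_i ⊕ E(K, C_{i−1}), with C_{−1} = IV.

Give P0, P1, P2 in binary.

P0: E(K, 0b1001) = 0b1100; 0b1000 ⊕ 0b1100 = 0b0100.
P1: E(K, 0b1000) = 0b1000; 0b0010 ⊕ 0b1000 = 0b1010.
P2: E(K, 0b0010) = 0b0010; 0b0111 ⊕ 0b0010 = 0b0101.

P0 = 0b0100, P1 = 0b1010, P2 = 0b0101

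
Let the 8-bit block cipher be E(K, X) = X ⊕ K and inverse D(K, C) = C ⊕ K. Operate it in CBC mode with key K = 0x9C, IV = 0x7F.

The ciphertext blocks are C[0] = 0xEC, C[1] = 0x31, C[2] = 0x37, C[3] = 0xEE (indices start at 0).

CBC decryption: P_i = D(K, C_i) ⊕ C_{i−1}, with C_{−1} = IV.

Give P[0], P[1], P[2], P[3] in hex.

P[0] = 0x0F, P[1] = 0x41, P[2] = 0x9A, P[3] = 0x45

P[0]: D(K, 0xEC) = 0x70; 0x70 ⊕ 0x7F = 0x0F.
P[1]: D(K, 0x31) = 0xAD; 0xAD ⊕ 0xEC = 0x41.
P[2]: D(K, 0x37) = 0xAB; 0xAB ⊕ 0x31 = 0x9A.
P[3]: D(K, 0xEE) = 0x72; 0x72 ⊕ 0x37 = 0x45.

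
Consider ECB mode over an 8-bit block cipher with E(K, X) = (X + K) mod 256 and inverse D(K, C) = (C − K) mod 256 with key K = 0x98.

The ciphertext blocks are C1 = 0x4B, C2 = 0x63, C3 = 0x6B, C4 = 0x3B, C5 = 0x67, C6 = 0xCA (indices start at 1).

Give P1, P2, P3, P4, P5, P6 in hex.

P1 = 0xB3, P2 = 0xCB, P3 = 0xD3, P4 = 0xA3, P5 = 0xCF, P6 = 0x32

ECB decryption: P_i = D(K, C_i).
P1: D(K, 0x4B) = 0xB3.
P2: D(K, 0x63) = 0xCB.
P3: D(K, 0x6B) = 0xD3.
P4: D(K, 0x3B) = 0xA3.
P5: D(K, 0x67) = 0xCF.
P6: D(K, 0xCA) = 0x32.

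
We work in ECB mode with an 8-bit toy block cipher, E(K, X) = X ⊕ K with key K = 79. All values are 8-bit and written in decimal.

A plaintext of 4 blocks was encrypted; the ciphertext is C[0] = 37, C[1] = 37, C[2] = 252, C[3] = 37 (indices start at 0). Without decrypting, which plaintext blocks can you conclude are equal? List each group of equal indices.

ECB encrypts each block independently with the same key, so equal ciphertext blocks imply equal plaintext blocks.
C[0] = C[1] = C[3] = 37, so P[0] = P[1] = P[3].

P[0] = P[1] = P[3]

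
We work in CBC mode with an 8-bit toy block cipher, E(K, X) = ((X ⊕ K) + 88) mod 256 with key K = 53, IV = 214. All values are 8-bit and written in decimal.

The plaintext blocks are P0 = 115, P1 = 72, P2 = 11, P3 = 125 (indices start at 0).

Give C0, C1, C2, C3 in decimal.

CBC encryption: C_i = E(K, P_i ⊕ C_{i−1}), with C_{−1} = IV.
C0: P0 ⊕ 214 = 165; E(K, 165) = 232.
C1: P1 ⊕ 232 = 160; E(K, 160) = 237.
C2: P2 ⊕ 237 = 230; E(K, 230) = 43.
C3: P3 ⊕ 43 = 86; E(K, 86) = 187.

C0 = 232, C1 = 237, C2 = 43, C3 = 187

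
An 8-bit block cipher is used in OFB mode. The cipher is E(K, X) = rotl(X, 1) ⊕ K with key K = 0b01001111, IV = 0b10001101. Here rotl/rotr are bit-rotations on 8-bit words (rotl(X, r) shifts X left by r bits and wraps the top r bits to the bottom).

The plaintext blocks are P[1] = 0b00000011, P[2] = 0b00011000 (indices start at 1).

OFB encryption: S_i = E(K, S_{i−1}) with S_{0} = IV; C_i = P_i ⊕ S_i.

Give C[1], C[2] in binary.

C[1]: S = E(K, 0b10001101) = 0b01010100; 0b00000011 ⊕ 0b01010100 = 0b01010111.
C[2]: S = E(K, 0b01010100) = 0b11100111; 0b00011000 ⊕ 0b11100111 = 0b11111111.

C[1] = 0b01010111, C[2] = 0b11111111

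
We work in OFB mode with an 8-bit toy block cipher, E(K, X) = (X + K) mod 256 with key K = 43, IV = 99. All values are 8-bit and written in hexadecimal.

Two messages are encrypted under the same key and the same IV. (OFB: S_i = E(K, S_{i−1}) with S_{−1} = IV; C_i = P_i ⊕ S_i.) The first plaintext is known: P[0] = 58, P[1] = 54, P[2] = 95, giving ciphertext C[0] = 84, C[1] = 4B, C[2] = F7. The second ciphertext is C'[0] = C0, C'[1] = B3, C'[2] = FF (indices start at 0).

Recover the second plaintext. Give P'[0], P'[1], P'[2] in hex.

In OFB with a reused IV, both messages share the same keystream S_i, so C_i ⊕ C'_i = P_i ⊕ P'_i and thus P'_i = P_i ⊕ C_i ⊕ C'_i.
P'[0]: 58 ⊕ 84 ⊕ C0 = 1C.
P'[1]: 54 ⊕ 4B ⊕ B3 = AC.
P'[2]: 95 ⊕ F7 ⊕ FF = 9D.

P'[0] = 1C, P'[1] = AC, P'[2] = 9D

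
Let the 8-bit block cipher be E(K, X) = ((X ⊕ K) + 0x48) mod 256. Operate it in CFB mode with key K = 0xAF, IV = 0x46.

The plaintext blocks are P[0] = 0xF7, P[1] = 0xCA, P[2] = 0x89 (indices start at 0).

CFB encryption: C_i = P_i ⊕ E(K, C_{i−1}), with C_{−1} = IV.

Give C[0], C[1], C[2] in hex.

C[0]: E(K, 0x46) = 0x31; 0xF7 ⊕ 0x31 = 0xC6.
C[1]: E(K, 0xC6) = 0xB1; 0xCA ⊕ 0xB1 = 0x7B.
C[2]: E(K, 0x7B) = 0x1C; 0x89 ⊕ 0x1C = 0x95.

C[0] = 0xC6, C[1] = 0x7B, C[2] = 0x95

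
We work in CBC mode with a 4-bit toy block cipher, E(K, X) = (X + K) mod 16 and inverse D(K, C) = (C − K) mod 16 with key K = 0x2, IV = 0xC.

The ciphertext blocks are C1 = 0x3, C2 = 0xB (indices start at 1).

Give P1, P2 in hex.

P1 = 0xD, P2 = 0xA

CBC decryption: P_i = D(K, C_i) ⊕ C_{i−1}, with C_{0} = IV.
P1: D(K, 0x3) = 0x1; 0x1 ⊕ 0xC = 0xD.
P2: D(K, 0xB) = 0x9; 0x9 ⊕ 0x3 = 0xA.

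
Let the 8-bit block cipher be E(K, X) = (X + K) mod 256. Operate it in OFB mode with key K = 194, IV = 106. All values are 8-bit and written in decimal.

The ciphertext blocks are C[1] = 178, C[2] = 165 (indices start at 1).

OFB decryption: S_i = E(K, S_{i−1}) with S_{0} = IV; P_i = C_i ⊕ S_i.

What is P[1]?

P[1]: S = E(K, 106) = 44; 178 ⊕ 44 = 158.

P[1] = 158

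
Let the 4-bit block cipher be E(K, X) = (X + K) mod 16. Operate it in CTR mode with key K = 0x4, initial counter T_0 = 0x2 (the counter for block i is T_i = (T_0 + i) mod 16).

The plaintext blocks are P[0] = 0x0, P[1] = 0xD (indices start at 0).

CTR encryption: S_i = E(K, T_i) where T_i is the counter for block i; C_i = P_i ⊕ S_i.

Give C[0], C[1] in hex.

C[0] = 0x6, C[1] = 0xA

C[0]: T = 0x2, S = E(K, T) = 0x6; 0x0 ⊕ 0x6 = 0x6.
C[1]: T = 0x3, S = E(K, T) = 0x7; 0xD ⊕ 0x7 = 0xA.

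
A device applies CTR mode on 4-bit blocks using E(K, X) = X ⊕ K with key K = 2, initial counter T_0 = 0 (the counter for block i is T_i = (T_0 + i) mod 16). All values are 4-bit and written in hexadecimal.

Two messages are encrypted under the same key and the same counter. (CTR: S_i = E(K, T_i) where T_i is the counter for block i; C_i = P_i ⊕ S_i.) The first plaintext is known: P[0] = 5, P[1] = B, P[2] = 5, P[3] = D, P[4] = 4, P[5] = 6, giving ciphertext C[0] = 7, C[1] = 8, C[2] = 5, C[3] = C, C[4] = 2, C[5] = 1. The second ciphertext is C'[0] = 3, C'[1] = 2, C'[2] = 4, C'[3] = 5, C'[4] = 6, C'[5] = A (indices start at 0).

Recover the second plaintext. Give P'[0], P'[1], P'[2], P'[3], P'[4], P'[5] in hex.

P'[0] = 1, P'[1] = 1, P'[2] = 4, P'[3] = 4, P'[4] = 0, P'[5] = D

In CTR with a reused counter, both messages share the same keystream S_i, so C_i ⊕ C'_i = P_i ⊕ P'_i and thus P'_i = P_i ⊕ C_i ⊕ C'_i.
P'[0]: 5 ⊕ 7 ⊕ 3 = 1.
P'[1]: B ⊕ 8 ⊕ 2 = 1.
P'[2]: 5 ⊕ 5 ⊕ 4 = 4.
P'[3]: D ⊕ C ⊕ 5 = 4.
P'[4]: 4 ⊕ 2 ⊕ 6 = 0.
P'[5]: 6 ⊕ 1 ⊕ A = D.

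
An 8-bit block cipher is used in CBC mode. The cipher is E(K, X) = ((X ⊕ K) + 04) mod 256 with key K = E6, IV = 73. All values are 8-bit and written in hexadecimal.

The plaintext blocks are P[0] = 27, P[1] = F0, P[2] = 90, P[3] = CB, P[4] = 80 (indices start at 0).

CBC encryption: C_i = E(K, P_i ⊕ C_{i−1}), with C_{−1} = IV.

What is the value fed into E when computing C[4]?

C[0]: P[0] ⊕ 73 = 54; E(K, 54) = B6.
C[1]: P[1] ⊕ B6 = 46; E(K, 46) = A4.
C[2]: P[2] ⊕ A4 = 34; E(K, 34) = D6.
C[3]: P[3] ⊕ D6 = 1D; E(K, 1D) = FF.
C[4]: P[4] ⊕ FF = 7F; E(K, 7F) = 9D.
So the input to E for block [4] is 7F.

7F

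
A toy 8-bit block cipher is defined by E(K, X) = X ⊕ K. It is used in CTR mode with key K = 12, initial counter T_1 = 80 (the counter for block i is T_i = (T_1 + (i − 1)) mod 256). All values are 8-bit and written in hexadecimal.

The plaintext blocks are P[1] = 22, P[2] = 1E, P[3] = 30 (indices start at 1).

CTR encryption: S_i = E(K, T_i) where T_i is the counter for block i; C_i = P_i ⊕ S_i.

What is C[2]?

C[2] = 8D

C[1]: T = 80, S = E(K, T) = 92; 22 ⊕ 92 = B0.
C[2]: T = 81, S = E(K, T) = 93; 1E ⊕ 93 = 8D.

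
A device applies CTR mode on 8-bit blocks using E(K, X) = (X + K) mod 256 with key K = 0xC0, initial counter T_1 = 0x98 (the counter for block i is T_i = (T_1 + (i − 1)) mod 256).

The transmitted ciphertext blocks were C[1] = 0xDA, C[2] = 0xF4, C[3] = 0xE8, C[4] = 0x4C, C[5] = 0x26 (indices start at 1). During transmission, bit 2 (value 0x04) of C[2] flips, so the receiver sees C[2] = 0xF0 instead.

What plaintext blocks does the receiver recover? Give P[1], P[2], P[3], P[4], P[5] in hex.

P[1] = 0x82, P[2] = 0xA9, P[3] = 0xB2, P[4] = 0x17, P[5] = 0x7A

CTR decryption: S_i = E(K, T_i) where T_i is the counter for block i; P_i = C_i ⊕ S_i.
Only C[2] changed, to 0xF0. In CTR, a change in C_i flips the same bit in P_i only; the keystream is unaffected. Decrypting the received ciphertext:
P[1]: T = 0x98, S = E(K, T) = 0x58; 0xDA ⊕ 0x58 = 0x82.
P[2]: T = 0x99, S = E(K, T) = 0x59; 0xF0 ⊕ 0x59 = 0xA9.
P[3]: T = 0x9A, S = E(K, T) = 0x5A; 0xE8 ⊕ 0x5A = 0xB2.
P[4]: T = 0x9B, S = E(K, T) = 0x5B; 0x4C ⊕ 0x5B = 0x17.
P[5]: T = 0x9C, S = E(K, T) = 0x5C; 0x26 ⊕ 0x5C = 0x7A.
Blocks that differ from the original plaintext: P[2].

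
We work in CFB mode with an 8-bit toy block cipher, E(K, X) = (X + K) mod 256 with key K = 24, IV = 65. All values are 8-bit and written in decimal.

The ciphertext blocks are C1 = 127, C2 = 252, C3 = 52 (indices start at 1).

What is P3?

P3 = 32

CFB decryption: P_i = C_i ⊕ E(K, C_{i−1}), with C_{0} = IV.
P3: E(K, 252) = 20; 52 ⊕ 20 = 32.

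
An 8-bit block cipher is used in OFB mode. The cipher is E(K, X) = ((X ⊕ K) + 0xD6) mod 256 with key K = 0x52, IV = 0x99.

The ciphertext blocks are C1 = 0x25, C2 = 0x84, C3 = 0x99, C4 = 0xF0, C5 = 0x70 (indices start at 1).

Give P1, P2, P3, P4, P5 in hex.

P1 = 0x84, P2 = 0x4D, P3 = 0xE8, P4 = 0x09, P5 = 0xF1

OFB decryption: S_i = E(K, S_{i−1}) with S_{0} = IV; P_i = C_i ⊕ S_i.
P1: S = E(K, 0x99) = 0xA1; 0x25 ⊕ 0xA1 = 0x84.
P2: S = E(K, 0xA1) = 0xC9; 0x84 ⊕ 0xC9 = 0x4D.
P3: S = E(K, 0xC9) = 0x71; 0x99 ⊕ 0x71 = 0xE8.
P4: S = E(K, 0x71) = 0xF9; 0xF0 ⊕ 0xF9 = 0x09.
P5: S = E(K, 0xF9) = 0x81; 0x70 ⊕ 0x81 = 0xF1.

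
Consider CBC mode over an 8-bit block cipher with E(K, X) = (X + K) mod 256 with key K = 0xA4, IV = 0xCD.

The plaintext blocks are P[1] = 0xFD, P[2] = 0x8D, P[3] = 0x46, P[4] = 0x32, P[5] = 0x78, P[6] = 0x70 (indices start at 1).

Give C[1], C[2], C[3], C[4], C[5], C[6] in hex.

C[1] = 0xD4, C[2] = 0xFD, C[3] = 0x5F, C[4] = 0x11, C[5] = 0x0D, C[6] = 0x21

CBC encryption: C_i = E(K, P_i ⊕ C_{i−1}), with C_{0} = IV.
C[1]: P[1] ⊕ 0xCD = 0x30; E(K, 0x30) = 0xD4.
C[2]: P[2] ⊕ 0xD4 = 0x59; E(K, 0x59) = 0xFD.
C[3]: P[3] ⊕ 0xFD = 0xBB; E(K, 0xBB) = 0x5F.
C[4]: P[4] ⊕ 0x5F = 0x6D; E(K, 0x6D) = 0x11.
C[5]: P[5] ⊕ 0x11 = 0x69; E(K, 0x69) = 0x0D.
C[6]: P[6] ⊕ 0x0D = 0x7D; E(K, 0x7D) = 0x21.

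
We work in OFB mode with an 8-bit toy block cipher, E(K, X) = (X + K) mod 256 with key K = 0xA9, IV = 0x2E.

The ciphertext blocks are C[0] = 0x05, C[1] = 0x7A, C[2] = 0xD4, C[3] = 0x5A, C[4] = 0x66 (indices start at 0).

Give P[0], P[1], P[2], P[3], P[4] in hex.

OFB decryption: S_i = E(K, S_{i−1}) with S_{−1} = IV; P_i = C_i ⊕ S_i.
P[0]: S = E(K, 0x2E) = 0xD7; 0x05 ⊕ 0xD7 = 0xD2.
P[1]: S = E(K, 0xD7) = 0x80; 0x7A ⊕ 0x80 = 0xFA.
P[2]: S = E(K, 0x80) = 0x29; 0xD4 ⊕ 0x29 = 0xFD.
P[3]: S = E(K, 0x29) = 0xD2; 0x5A ⊕ 0xD2 = 0x88.
P[4]: S = E(K, 0xD2) = 0x7B; 0x66 ⊕ 0x7B = 0x1D.

P[0] = 0xD2, P[1] = 0xFA, P[2] = 0xFD, P[3] = 0x88, P[4] = 0x1D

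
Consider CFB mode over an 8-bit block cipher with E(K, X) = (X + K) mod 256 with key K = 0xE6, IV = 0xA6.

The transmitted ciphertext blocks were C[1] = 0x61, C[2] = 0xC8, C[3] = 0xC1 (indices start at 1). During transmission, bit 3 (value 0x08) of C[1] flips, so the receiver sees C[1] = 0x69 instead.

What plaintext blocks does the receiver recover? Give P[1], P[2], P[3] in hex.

P[1] = 0xE5, P[2] = 0x87, P[3] = 0x6F

CFB decryption: P_i = C_i ⊕ E(K, C_{i−1}), with C_{0} = IV.
Only C[1] changed, to 0x69. In CFB, a change in C_i flips the same bit in P_i and garbles P_{i+1}. Decrypting the received ciphertext:
P[1]: E(K, 0xA6) = 0x8C; 0x69 ⊕ 0x8C = 0xE5.
P[2]: E(K, 0x69) = 0x4F; 0xC8 ⊕ 0x4F = 0x87.
P[3]: E(K, 0xC8) = 0xAE; 0xC1 ⊕ 0xAE = 0x6F.
Blocks that differ from the original plaintext: P[1], P[2].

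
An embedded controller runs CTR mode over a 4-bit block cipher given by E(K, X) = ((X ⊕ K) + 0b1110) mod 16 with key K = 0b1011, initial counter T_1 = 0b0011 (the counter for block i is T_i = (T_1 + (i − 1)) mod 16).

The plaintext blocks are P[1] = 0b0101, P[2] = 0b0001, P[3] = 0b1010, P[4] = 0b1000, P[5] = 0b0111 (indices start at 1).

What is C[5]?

C[5] = 0b1101

CTR encryption: S_i = E(K, T_i) where T_i is the counter for block i; C_i = P_i ⊕ S_i.
C[1]: T = 0b0011, S = E(K, T) = 0b0110; 0b0101 ⊕ 0b0110 = 0b0011.
C[2]: T = 0b0100, S = E(K, T) = 0b1101; 0b0001 ⊕ 0b1101 = 0b1100.
C[3]: T = 0b0101, S = E(K, T) = 0b1100; 0b1010 ⊕ 0b1100 = 0b0110.
C[4]: T = 0b0110, S = E(K, T) = 0b1011; 0b1000 ⊕ 0b1011 = 0b0011.
C[5]: T = 0b0111, S = E(K, T) = 0b1010; 0b0111 ⊕ 0b1010 = 0b1101.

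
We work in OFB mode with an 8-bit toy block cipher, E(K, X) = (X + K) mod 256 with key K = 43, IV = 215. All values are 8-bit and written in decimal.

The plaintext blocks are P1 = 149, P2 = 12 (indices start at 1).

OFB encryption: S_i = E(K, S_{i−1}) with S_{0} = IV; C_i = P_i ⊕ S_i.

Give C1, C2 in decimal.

C1: S = E(K, 215) = 2; 149 ⊕ 2 = 151.
C2: S = E(K, 2) = 45; 12 ⊕ 45 = 33.

C1 = 151, C2 = 33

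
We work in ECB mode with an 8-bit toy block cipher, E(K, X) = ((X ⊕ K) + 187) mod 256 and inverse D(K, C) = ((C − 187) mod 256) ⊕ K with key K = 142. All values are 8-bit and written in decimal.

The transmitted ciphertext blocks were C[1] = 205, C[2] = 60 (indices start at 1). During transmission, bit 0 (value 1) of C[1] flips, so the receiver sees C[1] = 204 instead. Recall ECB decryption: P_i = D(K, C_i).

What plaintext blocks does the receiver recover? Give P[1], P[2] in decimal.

Only C[1] changed, to 204. In ECB, a change in C_i affects only P_i. Decrypting the received ciphertext:
P[1]: D(K, 204) = 159.
P[2]: D(K, 60) = 15.
Blocks that differ from the original plaintext: P[1].

P[1] = 159, P[2] = 15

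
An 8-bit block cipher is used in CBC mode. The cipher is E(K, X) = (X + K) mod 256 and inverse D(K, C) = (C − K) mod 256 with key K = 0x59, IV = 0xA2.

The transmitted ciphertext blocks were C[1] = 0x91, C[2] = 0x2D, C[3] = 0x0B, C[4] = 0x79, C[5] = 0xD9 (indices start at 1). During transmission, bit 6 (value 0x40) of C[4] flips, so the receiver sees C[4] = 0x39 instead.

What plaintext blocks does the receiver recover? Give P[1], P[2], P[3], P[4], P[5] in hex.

CBC decryption: P_i = D(K, C_i) ⊕ C_{i−1}, with C_{0} = IV.
Only C[4] changed, to 0x39. In CBC, a change in C_i garbles P_i and flips the same bit in P_{i+1}. Decrypting the received ciphertext:
P[1]: D(K, 0x91) = 0x38; 0x38 ⊕ 0xA2 = 0x9A.
P[2]: D(K, 0x2D) = 0xD4; 0xD4 ⊕ 0x91 = 0x45.
P[3]: D(K, 0x0B) = 0xB2; 0xB2 ⊕ 0x2D = 0x9F.
P[4]: D(K, 0x39) = 0xE0; 0xE0 ⊕ 0x0B = 0xEB.
P[5]: D(K, 0xD9) = 0x80; 0x80 ⊕ 0x39 = 0xB9.
Blocks that differ from the original plaintext: P[4], P[5].

P[1] = 0x9A, P[2] = 0x45, P[3] = 0x9F, P[4] = 0xEB, P[5] = 0xB9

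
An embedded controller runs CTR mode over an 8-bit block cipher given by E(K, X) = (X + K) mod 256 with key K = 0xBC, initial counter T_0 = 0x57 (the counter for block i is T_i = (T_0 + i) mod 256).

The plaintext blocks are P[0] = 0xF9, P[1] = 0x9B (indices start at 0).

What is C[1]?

CTR encryption: S_i = E(K, T_i) where T_i is the counter for block i; C_i = P_i ⊕ S_i.
C[0]: T = 0x57, S = E(K, T) = 0x13; 0xF9 ⊕ 0x13 = 0xEA.
C[1]: T = 0x58, S = E(K, T) = 0x14; 0x9B ⊕ 0x14 = 0x8F.

C[1] = 0x8F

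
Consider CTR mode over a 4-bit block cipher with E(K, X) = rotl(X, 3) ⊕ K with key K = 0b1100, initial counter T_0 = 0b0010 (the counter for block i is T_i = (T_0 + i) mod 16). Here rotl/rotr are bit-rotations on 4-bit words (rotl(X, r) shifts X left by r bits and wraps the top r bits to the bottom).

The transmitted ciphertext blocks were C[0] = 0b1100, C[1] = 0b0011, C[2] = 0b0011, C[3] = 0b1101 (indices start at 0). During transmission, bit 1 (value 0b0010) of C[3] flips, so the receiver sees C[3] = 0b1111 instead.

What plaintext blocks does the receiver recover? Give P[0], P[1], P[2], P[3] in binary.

P[0] = 0b0001, P[1] = 0b0110, P[2] = 0b1101, P[3] = 0b1001

CTR decryption: S_i = E(K, T_i) where T_i is the counter for block i; P_i = C_i ⊕ S_i.
Only C[3] changed, to 0b1111. In CTR, a change in C_i flips the same bit in P_i only; the keystream is unaffected. Decrypting the received ciphertext:
P[0]: T = 0b0010, S = E(K, T) = 0b1101; 0b1100 ⊕ 0b1101 = 0b0001.
P[1]: T = 0b0011, S = E(K, T) = 0b0101; 0b0011 ⊕ 0b0101 = 0b0110.
P[2]: T = 0b0100, S = E(K, T) = 0b1110; 0b0011 ⊕ 0b1110 = 0b1101.
P[3]: T = 0b0101, S = E(K, T) = 0b0110; 0b1111 ⊕ 0b0110 = 0b1001.
Blocks that differ from the original plaintext: P[3].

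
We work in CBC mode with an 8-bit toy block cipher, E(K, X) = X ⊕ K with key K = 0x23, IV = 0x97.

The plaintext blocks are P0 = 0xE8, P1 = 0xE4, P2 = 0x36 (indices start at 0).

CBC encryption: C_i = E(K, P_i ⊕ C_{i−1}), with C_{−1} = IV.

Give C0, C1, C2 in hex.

C0 = 0x5C, C1 = 0x9B, C2 = 0x8E

C0: P0 ⊕ 0x97 = 0x7F; E(K, 0x7F) = 0x5C.
C1: P1 ⊕ 0x5C = 0xB8; E(K, 0xB8) = 0x9B.
C2: P2 ⊕ 0x9B = 0xAD; E(K, 0xAD) = 0x8E.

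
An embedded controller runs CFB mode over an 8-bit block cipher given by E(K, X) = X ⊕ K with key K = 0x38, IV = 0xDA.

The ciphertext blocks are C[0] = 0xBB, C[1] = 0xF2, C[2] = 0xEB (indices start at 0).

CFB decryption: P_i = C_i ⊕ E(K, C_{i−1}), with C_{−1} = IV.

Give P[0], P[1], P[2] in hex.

P[0]: E(K, 0xDA) = 0xE2; 0xBB ⊕ 0xE2 = 0x59.
P[1]: E(K, 0xBB) = 0x83; 0xF2 ⊕ 0x83 = 0x71.
P[2]: E(K, 0xF2) = 0xCA; 0xEB ⊕ 0xCA = 0x21.

P[0] = 0x59, P[1] = 0x71, P[2] = 0x21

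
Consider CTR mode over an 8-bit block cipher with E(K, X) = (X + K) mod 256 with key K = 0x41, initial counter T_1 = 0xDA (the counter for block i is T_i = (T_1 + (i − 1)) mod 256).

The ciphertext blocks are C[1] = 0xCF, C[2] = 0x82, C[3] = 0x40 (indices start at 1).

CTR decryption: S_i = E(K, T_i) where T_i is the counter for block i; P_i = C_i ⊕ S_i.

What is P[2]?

P[2] = 0x9E

P[2]: T = 0xDB, S = E(K, T) = 0x1C; 0x82 ⊕ 0x1C = 0x9E.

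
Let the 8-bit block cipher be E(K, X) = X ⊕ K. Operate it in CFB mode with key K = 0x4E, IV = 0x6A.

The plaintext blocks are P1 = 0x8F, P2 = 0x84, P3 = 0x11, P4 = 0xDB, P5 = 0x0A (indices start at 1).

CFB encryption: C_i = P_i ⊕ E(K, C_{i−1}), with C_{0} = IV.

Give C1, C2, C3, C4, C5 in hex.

C1: E(K, 0x6A) = 0x24; 0x8F ⊕ 0x24 = 0xAB.
C2: E(K, 0xAB) = 0xE5; 0x84 ⊕ 0xE5 = 0x61.
C3: E(K, 0x61) = 0x2F; 0x11 ⊕ 0x2F = 0x3E.
C4: E(K, 0x3E) = 0x70; 0xDB ⊕ 0x70 = 0xAB.
C5: E(K, 0xAB) = 0xE5; 0x0A ⊕ 0xE5 = 0xEF.

C1 = 0xAB, C2 = 0x61, C3 = 0x3E, C4 = 0xAB, C5 = 0xEF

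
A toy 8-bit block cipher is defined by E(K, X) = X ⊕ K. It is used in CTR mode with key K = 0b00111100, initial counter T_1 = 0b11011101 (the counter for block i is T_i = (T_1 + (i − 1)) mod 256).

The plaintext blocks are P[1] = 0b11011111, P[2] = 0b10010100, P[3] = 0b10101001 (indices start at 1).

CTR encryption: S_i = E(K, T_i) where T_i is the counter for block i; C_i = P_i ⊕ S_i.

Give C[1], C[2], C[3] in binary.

C[1]: T = 0b11011101, S = E(K, T) = 0b11100001; 0b11011111 ⊕ 0b11100001 = 0b00111110.
C[2]: T = 0b11011110, S = E(K, T) = 0b11100010; 0b10010100 ⊕ 0b11100010 = 0b01110110.
C[3]: T = 0b11011111, S = E(K, T) = 0b11100011; 0b10101001 ⊕ 0b11100011 = 0b01001010.

C[1] = 0b00111110, C[2] = 0b01110110, C[3] = 0b01001010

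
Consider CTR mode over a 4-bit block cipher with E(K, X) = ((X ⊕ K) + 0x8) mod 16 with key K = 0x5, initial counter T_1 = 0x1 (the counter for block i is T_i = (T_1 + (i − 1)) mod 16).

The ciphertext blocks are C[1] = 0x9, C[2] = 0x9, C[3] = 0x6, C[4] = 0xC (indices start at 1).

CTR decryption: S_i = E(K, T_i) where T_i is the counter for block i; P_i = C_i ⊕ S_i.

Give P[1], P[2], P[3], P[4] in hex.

P[1] = 0x5, P[2] = 0x6, P[3] = 0x8, P[4] = 0x5

P[1]: T = 0x1, S = E(K, T) = 0xC; 0x9 ⊕ 0xC = 0x5.
P[2]: T = 0x2, S = E(K, T) = 0xF; 0x9 ⊕ 0xF = 0x6.
P[3]: T = 0x3, S = E(K, T) = 0xE; 0x6 ⊕ 0xE = 0x8.
P[4]: T = 0x4, S = E(K, T) = 0x9; 0xC ⊕ 0x9 = 0x5.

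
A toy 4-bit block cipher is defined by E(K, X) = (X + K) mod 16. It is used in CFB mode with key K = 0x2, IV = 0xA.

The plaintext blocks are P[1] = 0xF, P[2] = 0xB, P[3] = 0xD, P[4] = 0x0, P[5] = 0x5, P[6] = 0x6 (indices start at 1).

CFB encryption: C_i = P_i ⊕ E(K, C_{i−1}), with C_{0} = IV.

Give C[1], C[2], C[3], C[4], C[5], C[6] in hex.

C[1]: E(K, 0xA) = 0xC; 0xF ⊕ 0xC = 0x3.
C[2]: E(K, 0x3) = 0x5; 0xB ⊕ 0x5 = 0xE.
C[3]: E(K, 0xE) = 0x0; 0xD ⊕ 0x0 = 0xD.
C[4]: E(K, 0xD) = 0xF; 0x0 ⊕ 0xF = 0xF.
C[5]: E(K, 0xF) = 0x1; 0x5 ⊕ 0x1 = 0x4.
C[6]: E(K, 0x4) = 0x6; 0x6 ⊕ 0x6 = 0x0.

C[1] = 0x3, C[2] = 0xE, C[3] = 0xD, C[4] = 0xF, C[5] = 0x4, C[6] = 0x0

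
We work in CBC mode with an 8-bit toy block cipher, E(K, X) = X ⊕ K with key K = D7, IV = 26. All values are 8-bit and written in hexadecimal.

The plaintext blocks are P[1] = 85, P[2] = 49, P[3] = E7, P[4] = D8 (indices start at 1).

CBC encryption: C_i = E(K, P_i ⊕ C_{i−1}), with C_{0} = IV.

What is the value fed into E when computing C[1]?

C[1]: P[1] ⊕ 26 = A3; E(K, A3) = 74.
So the input to E for block [1] is A3.

A3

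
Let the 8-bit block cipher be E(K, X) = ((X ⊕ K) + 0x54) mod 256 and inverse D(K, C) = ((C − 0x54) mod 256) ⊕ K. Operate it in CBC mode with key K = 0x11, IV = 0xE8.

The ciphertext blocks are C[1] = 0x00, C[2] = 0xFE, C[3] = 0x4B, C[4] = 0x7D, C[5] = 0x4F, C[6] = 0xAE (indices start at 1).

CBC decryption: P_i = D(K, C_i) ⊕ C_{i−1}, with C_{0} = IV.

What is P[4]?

P[4]: D(K, 0x7D) = 0x38; 0x38 ⊕ 0x4B = 0x73.

P[4] = 0x73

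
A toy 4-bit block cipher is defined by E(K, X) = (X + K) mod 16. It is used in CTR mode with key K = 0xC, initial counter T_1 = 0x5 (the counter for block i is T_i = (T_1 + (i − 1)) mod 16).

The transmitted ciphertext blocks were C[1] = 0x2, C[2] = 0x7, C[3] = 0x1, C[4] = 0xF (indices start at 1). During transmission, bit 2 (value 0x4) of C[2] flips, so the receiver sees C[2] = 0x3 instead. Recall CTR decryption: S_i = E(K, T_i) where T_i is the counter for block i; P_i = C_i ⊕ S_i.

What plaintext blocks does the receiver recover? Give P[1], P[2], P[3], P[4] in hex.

P[1] = 0x3, P[2] = 0x1, P[3] = 0x2, P[4] = 0xB

Only C[2] changed, to 0x3. In CTR, a change in C_i flips the same bit in P_i only; the keystream is unaffected. Decrypting the received ciphertext:
P[1]: T = 0x5, S = E(K, T) = 0x1; 0x2 ⊕ 0x1 = 0x3.
P[2]: T = 0x6, S = E(K, T) = 0x2; 0x3 ⊕ 0x2 = 0x1.
P[3]: T = 0x7, S = E(K, T) = 0x3; 0x1 ⊕ 0x3 = 0x2.
P[4]: T = 0x8, S = E(K, T) = 0x4; 0xF ⊕ 0x4 = 0xB.
Blocks that differ from the original plaintext: P[2].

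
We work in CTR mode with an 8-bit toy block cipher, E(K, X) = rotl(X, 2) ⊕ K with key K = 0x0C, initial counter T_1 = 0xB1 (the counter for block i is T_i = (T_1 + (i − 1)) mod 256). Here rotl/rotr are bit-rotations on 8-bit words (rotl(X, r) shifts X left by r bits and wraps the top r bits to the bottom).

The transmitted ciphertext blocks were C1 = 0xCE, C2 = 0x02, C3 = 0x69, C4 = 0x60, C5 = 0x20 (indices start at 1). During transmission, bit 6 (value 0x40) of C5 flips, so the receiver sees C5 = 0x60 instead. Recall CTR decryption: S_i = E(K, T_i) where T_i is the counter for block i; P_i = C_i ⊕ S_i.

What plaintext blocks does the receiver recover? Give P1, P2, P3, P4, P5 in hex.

P1 = 0x04, P2 = 0xC4, P3 = 0xAB, P4 = 0xBE, P5 = 0xBA

Only C5 changed, to 0x60. In CTR, a change in C_i flips the same bit in P_i only; the keystream is unaffected. Decrypting the received ciphertext:
P1: T = 0xB1, S = E(K, T) = 0xCA; 0xCE ⊕ 0xCA = 0x04.
P2: T = 0xB2, S = E(K, T) = 0xC6; 0x02 ⊕ 0xC6 = 0xC4.
P3: T = 0xB3, S = E(K, T) = 0xC2; 0x69 ⊕ 0xC2 = 0xAB.
P4: T = 0xB4, S = E(K, T) = 0xDE; 0x60 ⊕ 0xDE = 0xBE.
P5: T = 0xB5, S = E(K, T) = 0xDA; 0x60 ⊕ 0xDA = 0xBA.
Blocks that differ from the original plaintext: P5.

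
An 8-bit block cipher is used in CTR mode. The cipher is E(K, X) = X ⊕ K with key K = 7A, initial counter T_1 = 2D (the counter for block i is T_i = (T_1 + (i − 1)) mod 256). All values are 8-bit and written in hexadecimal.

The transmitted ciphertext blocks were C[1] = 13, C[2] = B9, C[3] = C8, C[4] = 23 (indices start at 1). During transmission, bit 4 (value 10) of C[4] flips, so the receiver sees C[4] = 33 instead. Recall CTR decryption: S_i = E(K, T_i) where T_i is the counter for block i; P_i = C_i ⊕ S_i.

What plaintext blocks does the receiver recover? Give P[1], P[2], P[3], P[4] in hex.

Only C[4] changed, to 33. In CTR, a change in C_i flips the same bit in P_i only; the keystream is unaffected. Decrypting the received ciphertext:
P[1]: T = 2D, S = E(K, T) = 57; 13 ⊕ 57 = 44.
P[2]: T = 2E, S = E(K, T) = 54; B9 ⊕ 54 = ED.
P[3]: T = 2F, S = E(K, T) = 55; C8 ⊕ 55 = 9D.
P[4]: T = 30, S = E(K, T) = 4A; 33 ⊕ 4A = 79.
Blocks that differ from the original plaintext: P[4].

P[1] = 44, P[2] = ED, P[3] = 9D, P[4] = 79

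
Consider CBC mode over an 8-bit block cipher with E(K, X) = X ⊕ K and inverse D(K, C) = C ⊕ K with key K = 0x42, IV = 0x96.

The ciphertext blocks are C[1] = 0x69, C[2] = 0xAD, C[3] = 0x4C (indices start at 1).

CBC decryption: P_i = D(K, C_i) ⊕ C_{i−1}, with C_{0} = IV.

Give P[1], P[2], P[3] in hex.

P[1] = 0xBD, P[2] = 0x86, P[3] = 0xA3

P[1]: D(K, 0x69) = 0x2B; 0x2B ⊕ 0x96 = 0xBD.
P[2]: D(K, 0xAD) = 0xEF; 0xEF ⊕ 0x69 = 0x86.
P[3]: D(K, 0x4C) = 0x0E; 0x0E ⊕ 0xAD = 0xA3.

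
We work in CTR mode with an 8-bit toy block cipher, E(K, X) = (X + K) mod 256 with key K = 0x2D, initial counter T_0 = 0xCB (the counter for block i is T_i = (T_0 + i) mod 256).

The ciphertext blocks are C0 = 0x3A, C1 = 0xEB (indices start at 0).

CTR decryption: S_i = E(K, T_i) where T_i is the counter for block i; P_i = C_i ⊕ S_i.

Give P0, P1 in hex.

P0: T = 0xCB, S = E(K, T) = 0xF8; 0x3A ⊕ 0xF8 = 0xC2.
P1: T = 0xCC, S = E(K, T) = 0xF9; 0xEB ⊕ 0xF9 = 0x12.

P0 = 0xC2, P1 = 0x12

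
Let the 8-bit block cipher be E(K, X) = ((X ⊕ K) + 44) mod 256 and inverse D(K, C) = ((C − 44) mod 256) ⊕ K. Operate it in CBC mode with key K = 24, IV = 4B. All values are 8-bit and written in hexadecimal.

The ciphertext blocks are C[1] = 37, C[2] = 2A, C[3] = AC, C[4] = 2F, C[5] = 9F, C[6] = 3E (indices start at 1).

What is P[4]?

P[4] = 63

CBC decryption: P_i = D(K, C_i) ⊕ C_{i−1}, with C_{0} = IV.
P[4]: D(K, 2F) = CF; CF ⊕ AC = 63.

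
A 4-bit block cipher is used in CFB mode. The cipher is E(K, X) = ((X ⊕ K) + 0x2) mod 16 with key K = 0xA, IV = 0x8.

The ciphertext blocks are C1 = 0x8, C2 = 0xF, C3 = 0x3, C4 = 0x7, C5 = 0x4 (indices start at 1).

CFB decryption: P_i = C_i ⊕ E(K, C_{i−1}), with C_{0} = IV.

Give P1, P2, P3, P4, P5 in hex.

P1 = 0xC, P2 = 0xB, P3 = 0x4, P4 = 0xC, P5 = 0xB

P1: E(K, 0x8) = 0x4; 0x8 ⊕ 0x4 = 0xC.
P2: E(K, 0x8) = 0x4; 0xF ⊕ 0x4 = 0xB.
P3: E(K, 0xF) = 0x7; 0x3 ⊕ 0x7 = 0x4.
P4: E(K, 0x3) = 0xB; 0x7 ⊕ 0xB = 0xC.
P5: E(K, 0x7) = 0xF; 0x4 ⊕ 0xF = 0xB.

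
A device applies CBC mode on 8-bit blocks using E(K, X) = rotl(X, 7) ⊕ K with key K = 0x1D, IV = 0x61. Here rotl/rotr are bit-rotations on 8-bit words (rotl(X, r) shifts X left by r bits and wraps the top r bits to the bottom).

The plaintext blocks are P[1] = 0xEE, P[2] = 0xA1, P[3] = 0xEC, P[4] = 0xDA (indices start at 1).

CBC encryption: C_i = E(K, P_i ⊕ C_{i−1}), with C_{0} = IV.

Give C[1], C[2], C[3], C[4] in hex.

C[1] = 0xDA, C[2] = 0xA0, C[3] = 0x3B, C[4] = 0xED

C[1]: P[1] ⊕ 0x61 = 0x8F; E(K, 0x8F) = 0xDA.
C[2]: P[2] ⊕ 0xDA = 0x7B; E(K, 0x7B) = 0xA0.
C[3]: P[3] ⊕ 0xA0 = 0x4C; E(K, 0x4C) = 0x3B.
C[4]: P[4] ⊕ 0x3B = 0xE1; E(K, 0xE1) = 0xED.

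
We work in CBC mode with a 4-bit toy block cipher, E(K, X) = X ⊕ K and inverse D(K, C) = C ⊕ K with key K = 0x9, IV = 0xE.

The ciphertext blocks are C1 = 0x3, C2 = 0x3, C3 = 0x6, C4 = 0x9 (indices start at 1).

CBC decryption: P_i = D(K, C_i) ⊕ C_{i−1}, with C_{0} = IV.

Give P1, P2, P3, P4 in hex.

P1 = 0x4, P2 = 0x9, P3 = 0xC, P4 = 0x6

P1: D(K, 0x3) = 0xA; 0xA ⊕ 0xE = 0x4.
P2: D(K, 0x3) = 0xA; 0xA ⊕ 0x3 = 0x9.
P3: D(K, 0x6) = 0xF; 0xF ⊕ 0x3 = 0xC.
P4: D(K, 0x9) = 0x0; 0x0 ⊕ 0x6 = 0x6.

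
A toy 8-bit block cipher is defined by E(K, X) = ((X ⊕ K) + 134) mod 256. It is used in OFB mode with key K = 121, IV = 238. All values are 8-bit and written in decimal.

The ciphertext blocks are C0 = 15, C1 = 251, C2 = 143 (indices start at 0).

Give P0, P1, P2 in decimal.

P0 = 18, P1 = 17, P2 = 150

OFB decryption: S_i = E(K, S_{i−1}) with S_{−1} = IV; P_i = C_i ⊕ S_i.
P0: S = E(K, 238) = 29; 15 ⊕ 29 = 18.
P1: S = E(K, 29) = 234; 251 ⊕ 234 = 17.
P2: S = E(K, 234) = 25; 143 ⊕ 25 = 150.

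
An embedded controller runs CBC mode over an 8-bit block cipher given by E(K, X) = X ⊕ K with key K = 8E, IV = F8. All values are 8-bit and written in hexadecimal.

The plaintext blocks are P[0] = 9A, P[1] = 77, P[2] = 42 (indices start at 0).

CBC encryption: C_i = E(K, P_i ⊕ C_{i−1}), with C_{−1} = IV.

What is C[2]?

C[2] = D9

C[0]: P[0] ⊕ F8 = 62; E(K, 62) = EC.
C[1]: P[1] ⊕ EC = 9B; E(K, 9B) = 15.
C[2]: P[2] ⊕ 15 = 57; E(K, 57) = D9.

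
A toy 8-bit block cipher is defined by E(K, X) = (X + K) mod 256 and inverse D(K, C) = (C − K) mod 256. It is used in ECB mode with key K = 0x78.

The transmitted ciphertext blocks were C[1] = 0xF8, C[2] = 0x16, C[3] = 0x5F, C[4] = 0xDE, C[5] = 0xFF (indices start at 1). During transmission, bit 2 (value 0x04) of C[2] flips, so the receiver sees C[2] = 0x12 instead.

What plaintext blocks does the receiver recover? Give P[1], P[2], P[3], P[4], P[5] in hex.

P[1] = 0x80, P[2] = 0x9A, P[3] = 0xE7, P[4] = 0x66, P[5] = 0x87

ECB decryption: P_i = D(K, C_i).
Only C[2] changed, to 0x12. In ECB, a change in C_i affects only P_i. Decrypting the received ciphertext:
P[1]: D(K, 0xF8) = 0x80.
P[2]: D(K, 0x12) = 0x9A.
P[3]: D(K, 0x5F) = 0xE7.
P[4]: D(K, 0xDE) = 0x66.
P[5]: D(K, 0xFF) = 0x87.
Blocks that differ from the original plaintext: P[2].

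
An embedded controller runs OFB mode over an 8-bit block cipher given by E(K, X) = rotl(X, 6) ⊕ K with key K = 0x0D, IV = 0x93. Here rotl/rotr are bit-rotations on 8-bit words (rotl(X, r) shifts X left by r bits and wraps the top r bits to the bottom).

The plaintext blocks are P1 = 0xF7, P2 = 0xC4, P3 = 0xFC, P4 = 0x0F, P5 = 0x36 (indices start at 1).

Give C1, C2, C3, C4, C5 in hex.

C1 = 0x1E, C2 = 0xB3, C3 = 0x2C, C4 = 0x36, C5 = 0x75

OFB encryption: S_i = E(K, S_{i−1}) with S_{0} = IV; C_i = P_i ⊕ S_i.
C1: S = E(K, 0x93) = 0xE9; 0xF7 ⊕ 0xE9 = 0x1E.
C2: S = E(K, 0xE9) = 0x77; 0xC4 ⊕ 0x77 = 0xB3.
C3: S = E(K, 0x77) = 0xD0; 0xFC ⊕ 0xD0 = 0x2C.
C4: S = E(K, 0xD0) = 0x39; 0x0F ⊕ 0x39 = 0x36.
C5: S = E(K, 0x39) = 0x43; 0x36 ⊕ 0x43 = 0x75.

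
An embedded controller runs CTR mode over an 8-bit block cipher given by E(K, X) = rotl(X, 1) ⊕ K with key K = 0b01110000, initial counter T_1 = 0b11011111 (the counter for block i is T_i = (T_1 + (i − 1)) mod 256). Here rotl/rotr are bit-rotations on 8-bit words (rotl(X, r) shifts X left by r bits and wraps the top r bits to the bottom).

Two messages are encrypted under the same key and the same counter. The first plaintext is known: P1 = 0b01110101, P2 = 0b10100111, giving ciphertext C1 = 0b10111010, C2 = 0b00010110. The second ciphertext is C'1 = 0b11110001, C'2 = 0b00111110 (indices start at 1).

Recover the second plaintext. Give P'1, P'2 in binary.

In CTR with a reused counter, both messages share the same keystream S_i, so C_i ⊕ C'_i = P_i ⊕ P'_i and thus P'_i = P_i ⊕ C_i ⊕ C'_i.
P'1: 0b01110101 ⊕ 0b10111010 ⊕ 0b11110001 = 0b00111110.
P'2: 0b10100111 ⊕ 0b00010110 ⊕ 0b00111110 = 0b10001111.

P'1 = 0b00111110, P'2 = 0b10001111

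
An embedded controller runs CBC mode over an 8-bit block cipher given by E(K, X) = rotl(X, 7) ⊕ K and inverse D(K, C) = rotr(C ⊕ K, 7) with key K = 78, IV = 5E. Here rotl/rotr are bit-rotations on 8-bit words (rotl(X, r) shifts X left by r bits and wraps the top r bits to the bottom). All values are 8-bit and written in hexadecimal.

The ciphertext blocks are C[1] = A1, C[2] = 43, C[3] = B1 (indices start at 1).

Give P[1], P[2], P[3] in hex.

P[1] = ED, P[2] = D7, P[3] = D0

CBC decryption: P_i = D(K, C_i) ⊕ C_{i−1}, with C_{0} = IV.
P[1]: D(K, A1) = B3; B3 ⊕ 5E = ED.
P[2]: D(K, 43) = 76; 76 ⊕ A1 = D7.
P[3]: D(K, B1) = 93; 93 ⊕ 43 = D0.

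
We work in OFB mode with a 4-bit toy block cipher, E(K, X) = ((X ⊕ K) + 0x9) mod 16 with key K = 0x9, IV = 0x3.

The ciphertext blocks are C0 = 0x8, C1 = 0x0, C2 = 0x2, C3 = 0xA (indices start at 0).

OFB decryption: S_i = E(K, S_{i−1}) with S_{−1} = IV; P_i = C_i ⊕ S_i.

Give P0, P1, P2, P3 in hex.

P0: S = E(K, 0x3) = 0x3; 0x8 ⊕ 0x3 = 0xB.
P1: S = E(K, 0x3) = 0x3; 0x0 ⊕ 0x3 = 0x3.
P2: S = E(K, 0x3) = 0x3; 0x2 ⊕ 0x3 = 0x1.
P3: S = E(K, 0x3) = 0x3; 0xA ⊕ 0x3 = 0x9.

P0 = 0xB, P1 = 0x3, P2 = 0x1, P3 = 0x9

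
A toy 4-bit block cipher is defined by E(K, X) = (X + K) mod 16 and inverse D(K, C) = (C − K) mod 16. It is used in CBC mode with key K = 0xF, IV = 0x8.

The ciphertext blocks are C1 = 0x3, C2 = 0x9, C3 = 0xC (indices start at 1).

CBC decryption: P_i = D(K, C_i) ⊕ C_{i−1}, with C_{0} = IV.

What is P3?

P3: D(K, 0xC) = 0xD; 0xD ⊕ 0x9 = 0x4.

P3 = 0x4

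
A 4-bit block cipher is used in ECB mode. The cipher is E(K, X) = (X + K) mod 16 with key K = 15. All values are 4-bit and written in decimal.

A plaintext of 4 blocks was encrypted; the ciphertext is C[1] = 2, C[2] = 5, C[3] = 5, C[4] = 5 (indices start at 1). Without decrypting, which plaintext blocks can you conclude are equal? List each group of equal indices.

ECB encrypts each block independently with the same key, so equal ciphertext blocks imply equal plaintext blocks.
C[2] = C[3] = C[4] = 5, so P[2] = P[3] = P[4].

P[2] = P[3] = P[4]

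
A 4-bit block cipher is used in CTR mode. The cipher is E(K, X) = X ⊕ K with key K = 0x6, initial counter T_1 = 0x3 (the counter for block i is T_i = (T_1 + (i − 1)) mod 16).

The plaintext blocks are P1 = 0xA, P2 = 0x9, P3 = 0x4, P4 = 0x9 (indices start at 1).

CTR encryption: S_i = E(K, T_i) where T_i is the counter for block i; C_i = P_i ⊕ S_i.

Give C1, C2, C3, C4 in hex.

C1: T = 0x3, S = E(K, T) = 0x5; 0xA ⊕ 0x5 = 0xF.
C2: T = 0x4, S = E(K, T) = 0x2; 0x9 ⊕ 0x2 = 0xB.
C3: T = 0x5, S = E(K, T) = 0x3; 0x4 ⊕ 0x3 = 0x7.
C4: T = 0x6, S = E(K, T) = 0x0; 0x9 ⊕ 0x0 = 0x9.

C1 = 0xF, C2 = 0xB, C3 = 0x7, C4 = 0x9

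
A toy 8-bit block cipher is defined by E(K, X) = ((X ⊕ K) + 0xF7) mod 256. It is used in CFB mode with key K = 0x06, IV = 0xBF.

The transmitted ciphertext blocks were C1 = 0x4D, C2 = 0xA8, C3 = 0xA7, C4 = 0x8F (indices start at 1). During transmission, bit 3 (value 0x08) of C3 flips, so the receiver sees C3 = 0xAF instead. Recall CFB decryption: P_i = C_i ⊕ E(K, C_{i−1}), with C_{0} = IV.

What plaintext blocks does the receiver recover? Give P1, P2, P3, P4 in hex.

Only C3 changed, to 0xAF. In CFB, a change in C_i flips the same bit in P_i and garbles P_{i+1}. Decrypting the received ciphertext:
P1: E(K, 0xBF) = 0xB0; 0x4D ⊕ 0xB0 = 0xFD.
P2: E(K, 0x4D) = 0x42; 0xA8 ⊕ 0x42 = 0xEA.
P3: E(K, 0xA8) = 0xA5; 0xAF ⊕ 0xA5 = 0x0A.
P4: E(K, 0xAF) = 0xA0; 0x8F ⊕ 0xA0 = 0x2F.
Blocks that differ from the original plaintext: P3, P4.

P1 = 0xFD, P2 = 0xEA, P3 = 0x0A, P4 = 0x2F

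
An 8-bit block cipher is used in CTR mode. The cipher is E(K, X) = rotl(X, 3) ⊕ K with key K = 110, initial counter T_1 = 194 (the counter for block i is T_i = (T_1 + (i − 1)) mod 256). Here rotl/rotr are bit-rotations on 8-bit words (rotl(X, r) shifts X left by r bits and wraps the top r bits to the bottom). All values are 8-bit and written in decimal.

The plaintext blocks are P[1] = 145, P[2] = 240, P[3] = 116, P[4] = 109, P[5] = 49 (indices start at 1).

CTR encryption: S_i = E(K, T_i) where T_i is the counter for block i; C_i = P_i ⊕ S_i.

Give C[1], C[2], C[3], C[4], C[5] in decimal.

C[1]: T = 194, S = E(K, T) = 120; 145 ⊕ 120 = 233.
C[2]: T = 195, S = E(K, T) = 112; 240 ⊕ 112 = 128.
C[3]: T = 196, S = E(K, T) = 72; 116 ⊕ 72 = 60.
C[4]: T = 197, S = E(K, T) = 64; 109 ⊕ 64 = 45.
C[5]: T = 198, S = E(K, T) = 88; 49 ⊕ 88 = 105.

C[1] = 233, C[2] = 128, C[3] = 60, C[4] = 45, C[5] = 105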